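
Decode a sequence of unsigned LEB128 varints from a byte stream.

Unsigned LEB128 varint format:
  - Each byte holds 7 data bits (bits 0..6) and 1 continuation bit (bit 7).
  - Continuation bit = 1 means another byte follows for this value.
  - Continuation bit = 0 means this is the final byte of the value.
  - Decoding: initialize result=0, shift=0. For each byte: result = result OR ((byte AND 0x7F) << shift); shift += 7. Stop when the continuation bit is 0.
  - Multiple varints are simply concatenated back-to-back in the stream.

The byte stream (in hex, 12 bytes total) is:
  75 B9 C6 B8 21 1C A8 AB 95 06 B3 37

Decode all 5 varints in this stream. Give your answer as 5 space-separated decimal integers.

Answer: 117 70132537 28 12932520 7091

Derivation:
  byte[0]=0x75 cont=0 payload=0x75=117: acc |= 117<<0 -> acc=117 shift=7 [end]
Varint 1: bytes[0:1] = 75 -> value 117 (1 byte(s))
  byte[1]=0xB9 cont=1 payload=0x39=57: acc |= 57<<0 -> acc=57 shift=7
  byte[2]=0xC6 cont=1 payload=0x46=70: acc |= 70<<7 -> acc=9017 shift=14
  byte[3]=0xB8 cont=1 payload=0x38=56: acc |= 56<<14 -> acc=926521 shift=21
  byte[4]=0x21 cont=0 payload=0x21=33: acc |= 33<<21 -> acc=70132537 shift=28 [end]
Varint 2: bytes[1:5] = B9 C6 B8 21 -> value 70132537 (4 byte(s))
  byte[5]=0x1C cont=0 payload=0x1C=28: acc |= 28<<0 -> acc=28 shift=7 [end]
Varint 3: bytes[5:6] = 1C -> value 28 (1 byte(s))
  byte[6]=0xA8 cont=1 payload=0x28=40: acc |= 40<<0 -> acc=40 shift=7
  byte[7]=0xAB cont=1 payload=0x2B=43: acc |= 43<<7 -> acc=5544 shift=14
  byte[8]=0x95 cont=1 payload=0x15=21: acc |= 21<<14 -> acc=349608 shift=21
  byte[9]=0x06 cont=0 payload=0x06=6: acc |= 6<<21 -> acc=12932520 shift=28 [end]
Varint 4: bytes[6:10] = A8 AB 95 06 -> value 12932520 (4 byte(s))
  byte[10]=0xB3 cont=1 payload=0x33=51: acc |= 51<<0 -> acc=51 shift=7
  byte[11]=0x37 cont=0 payload=0x37=55: acc |= 55<<7 -> acc=7091 shift=14 [end]
Varint 5: bytes[10:12] = B3 37 -> value 7091 (2 byte(s))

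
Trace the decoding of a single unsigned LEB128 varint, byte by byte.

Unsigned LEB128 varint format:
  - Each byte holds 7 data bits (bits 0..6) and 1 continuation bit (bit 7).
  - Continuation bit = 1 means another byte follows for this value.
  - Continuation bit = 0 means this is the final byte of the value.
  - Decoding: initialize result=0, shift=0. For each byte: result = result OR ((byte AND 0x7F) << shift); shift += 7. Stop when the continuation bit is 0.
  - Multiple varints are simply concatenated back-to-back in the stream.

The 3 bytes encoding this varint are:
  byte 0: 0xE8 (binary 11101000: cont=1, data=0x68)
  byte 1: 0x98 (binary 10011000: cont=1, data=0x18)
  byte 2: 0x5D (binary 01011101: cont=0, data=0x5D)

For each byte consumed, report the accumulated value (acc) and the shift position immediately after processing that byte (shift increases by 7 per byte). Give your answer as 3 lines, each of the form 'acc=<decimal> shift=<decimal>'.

byte 0=0xE8: payload=0x68=104, contrib = 104<<0 = 104; acc -> 104, shift -> 7
byte 1=0x98: payload=0x18=24, contrib = 24<<7 = 3072; acc -> 3176, shift -> 14
byte 2=0x5D: payload=0x5D=93, contrib = 93<<14 = 1523712; acc -> 1526888, shift -> 21

Answer: acc=104 shift=7
acc=3176 shift=14
acc=1526888 shift=21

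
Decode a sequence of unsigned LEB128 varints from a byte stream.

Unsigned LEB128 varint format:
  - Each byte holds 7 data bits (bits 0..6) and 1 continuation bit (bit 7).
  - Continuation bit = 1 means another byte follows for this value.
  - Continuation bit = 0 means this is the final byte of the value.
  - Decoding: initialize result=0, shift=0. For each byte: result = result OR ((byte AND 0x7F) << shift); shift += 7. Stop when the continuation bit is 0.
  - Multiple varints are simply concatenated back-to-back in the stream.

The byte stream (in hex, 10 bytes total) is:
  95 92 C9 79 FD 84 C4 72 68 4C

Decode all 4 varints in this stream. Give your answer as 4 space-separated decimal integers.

  byte[0]=0x95 cont=1 payload=0x15=21: acc |= 21<<0 -> acc=21 shift=7
  byte[1]=0x92 cont=1 payload=0x12=18: acc |= 18<<7 -> acc=2325 shift=14
  byte[2]=0xC9 cont=1 payload=0x49=73: acc |= 73<<14 -> acc=1198357 shift=21
  byte[3]=0x79 cont=0 payload=0x79=121: acc |= 121<<21 -> acc=254953749 shift=28 [end]
Varint 1: bytes[0:4] = 95 92 C9 79 -> value 254953749 (4 byte(s))
  byte[4]=0xFD cont=1 payload=0x7D=125: acc |= 125<<0 -> acc=125 shift=7
  byte[5]=0x84 cont=1 payload=0x04=4: acc |= 4<<7 -> acc=637 shift=14
  byte[6]=0xC4 cont=1 payload=0x44=68: acc |= 68<<14 -> acc=1114749 shift=21
  byte[7]=0x72 cont=0 payload=0x72=114: acc |= 114<<21 -> acc=240190077 shift=28 [end]
Varint 2: bytes[4:8] = FD 84 C4 72 -> value 240190077 (4 byte(s))
  byte[8]=0x68 cont=0 payload=0x68=104: acc |= 104<<0 -> acc=104 shift=7 [end]
Varint 3: bytes[8:9] = 68 -> value 104 (1 byte(s))
  byte[9]=0x4C cont=0 payload=0x4C=76: acc |= 76<<0 -> acc=76 shift=7 [end]
Varint 4: bytes[9:10] = 4C -> value 76 (1 byte(s))

Answer: 254953749 240190077 104 76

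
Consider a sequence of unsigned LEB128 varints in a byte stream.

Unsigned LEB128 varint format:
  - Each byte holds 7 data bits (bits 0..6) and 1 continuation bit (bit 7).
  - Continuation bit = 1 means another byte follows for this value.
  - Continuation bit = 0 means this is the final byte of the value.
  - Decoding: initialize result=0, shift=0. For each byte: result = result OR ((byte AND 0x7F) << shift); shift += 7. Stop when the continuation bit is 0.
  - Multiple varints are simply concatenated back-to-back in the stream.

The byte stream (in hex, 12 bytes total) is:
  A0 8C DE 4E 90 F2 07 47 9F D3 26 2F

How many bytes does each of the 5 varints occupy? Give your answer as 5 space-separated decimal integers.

Answer: 4 3 1 3 1

Derivation:
  byte[0]=0xA0 cont=1 payload=0x20=32: acc |= 32<<0 -> acc=32 shift=7
  byte[1]=0x8C cont=1 payload=0x0C=12: acc |= 12<<7 -> acc=1568 shift=14
  byte[2]=0xDE cont=1 payload=0x5E=94: acc |= 94<<14 -> acc=1541664 shift=21
  byte[3]=0x4E cont=0 payload=0x4E=78: acc |= 78<<21 -> acc=165119520 shift=28 [end]
Varint 1: bytes[0:4] = A0 8C DE 4E -> value 165119520 (4 byte(s))
  byte[4]=0x90 cont=1 payload=0x10=16: acc |= 16<<0 -> acc=16 shift=7
  byte[5]=0xF2 cont=1 payload=0x72=114: acc |= 114<<7 -> acc=14608 shift=14
  byte[6]=0x07 cont=0 payload=0x07=7: acc |= 7<<14 -> acc=129296 shift=21 [end]
Varint 2: bytes[4:7] = 90 F2 07 -> value 129296 (3 byte(s))
  byte[7]=0x47 cont=0 payload=0x47=71: acc |= 71<<0 -> acc=71 shift=7 [end]
Varint 3: bytes[7:8] = 47 -> value 71 (1 byte(s))
  byte[8]=0x9F cont=1 payload=0x1F=31: acc |= 31<<0 -> acc=31 shift=7
  byte[9]=0xD3 cont=1 payload=0x53=83: acc |= 83<<7 -> acc=10655 shift=14
  byte[10]=0x26 cont=0 payload=0x26=38: acc |= 38<<14 -> acc=633247 shift=21 [end]
Varint 4: bytes[8:11] = 9F D3 26 -> value 633247 (3 byte(s))
  byte[11]=0x2F cont=0 payload=0x2F=47: acc |= 47<<0 -> acc=47 shift=7 [end]
Varint 5: bytes[11:12] = 2F -> value 47 (1 byte(s))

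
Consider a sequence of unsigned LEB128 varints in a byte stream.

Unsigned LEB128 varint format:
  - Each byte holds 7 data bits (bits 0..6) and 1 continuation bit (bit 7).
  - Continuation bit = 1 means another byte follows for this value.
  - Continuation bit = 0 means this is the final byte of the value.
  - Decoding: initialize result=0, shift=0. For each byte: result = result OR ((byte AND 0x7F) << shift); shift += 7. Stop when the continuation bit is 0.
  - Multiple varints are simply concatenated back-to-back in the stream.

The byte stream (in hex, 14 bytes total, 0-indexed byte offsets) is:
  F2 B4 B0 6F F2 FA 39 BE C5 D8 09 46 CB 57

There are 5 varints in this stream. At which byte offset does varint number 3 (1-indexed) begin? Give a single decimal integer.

  byte[0]=0xF2 cont=1 payload=0x72=114: acc |= 114<<0 -> acc=114 shift=7
  byte[1]=0xB4 cont=1 payload=0x34=52: acc |= 52<<7 -> acc=6770 shift=14
  byte[2]=0xB0 cont=1 payload=0x30=48: acc |= 48<<14 -> acc=793202 shift=21
  byte[3]=0x6F cont=0 payload=0x6F=111: acc |= 111<<21 -> acc=233577074 shift=28 [end]
Varint 1: bytes[0:4] = F2 B4 B0 6F -> value 233577074 (4 byte(s))
  byte[4]=0xF2 cont=1 payload=0x72=114: acc |= 114<<0 -> acc=114 shift=7
  byte[5]=0xFA cont=1 payload=0x7A=122: acc |= 122<<7 -> acc=15730 shift=14
  byte[6]=0x39 cont=0 payload=0x39=57: acc |= 57<<14 -> acc=949618 shift=21 [end]
Varint 2: bytes[4:7] = F2 FA 39 -> value 949618 (3 byte(s))
  byte[7]=0xBE cont=1 payload=0x3E=62: acc |= 62<<0 -> acc=62 shift=7
  byte[8]=0xC5 cont=1 payload=0x45=69: acc |= 69<<7 -> acc=8894 shift=14
  byte[9]=0xD8 cont=1 payload=0x58=88: acc |= 88<<14 -> acc=1450686 shift=21
  byte[10]=0x09 cont=0 payload=0x09=9: acc |= 9<<21 -> acc=20325054 shift=28 [end]
Varint 3: bytes[7:11] = BE C5 D8 09 -> value 20325054 (4 byte(s))
  byte[11]=0x46 cont=0 payload=0x46=70: acc |= 70<<0 -> acc=70 shift=7 [end]
Varint 4: bytes[11:12] = 46 -> value 70 (1 byte(s))
  byte[12]=0xCB cont=1 payload=0x4B=75: acc |= 75<<0 -> acc=75 shift=7
  byte[13]=0x57 cont=0 payload=0x57=87: acc |= 87<<7 -> acc=11211 shift=14 [end]
Varint 5: bytes[12:14] = CB 57 -> value 11211 (2 byte(s))

Answer: 7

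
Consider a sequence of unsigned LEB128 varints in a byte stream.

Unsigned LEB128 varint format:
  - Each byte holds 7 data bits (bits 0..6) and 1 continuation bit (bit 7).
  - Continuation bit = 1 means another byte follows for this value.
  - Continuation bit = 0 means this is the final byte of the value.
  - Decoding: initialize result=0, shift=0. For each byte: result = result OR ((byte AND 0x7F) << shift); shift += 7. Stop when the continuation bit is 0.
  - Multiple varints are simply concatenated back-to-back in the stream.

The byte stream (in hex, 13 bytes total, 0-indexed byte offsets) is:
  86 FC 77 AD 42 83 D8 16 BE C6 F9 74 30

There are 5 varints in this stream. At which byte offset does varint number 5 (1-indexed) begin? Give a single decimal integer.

Answer: 12

Derivation:
  byte[0]=0x86 cont=1 payload=0x06=6: acc |= 6<<0 -> acc=6 shift=7
  byte[1]=0xFC cont=1 payload=0x7C=124: acc |= 124<<7 -> acc=15878 shift=14
  byte[2]=0x77 cont=0 payload=0x77=119: acc |= 119<<14 -> acc=1965574 shift=21 [end]
Varint 1: bytes[0:3] = 86 FC 77 -> value 1965574 (3 byte(s))
  byte[3]=0xAD cont=1 payload=0x2D=45: acc |= 45<<0 -> acc=45 shift=7
  byte[4]=0x42 cont=0 payload=0x42=66: acc |= 66<<7 -> acc=8493 shift=14 [end]
Varint 2: bytes[3:5] = AD 42 -> value 8493 (2 byte(s))
  byte[5]=0x83 cont=1 payload=0x03=3: acc |= 3<<0 -> acc=3 shift=7
  byte[6]=0xD8 cont=1 payload=0x58=88: acc |= 88<<7 -> acc=11267 shift=14
  byte[7]=0x16 cont=0 payload=0x16=22: acc |= 22<<14 -> acc=371715 shift=21 [end]
Varint 3: bytes[5:8] = 83 D8 16 -> value 371715 (3 byte(s))
  byte[8]=0xBE cont=1 payload=0x3E=62: acc |= 62<<0 -> acc=62 shift=7
  byte[9]=0xC6 cont=1 payload=0x46=70: acc |= 70<<7 -> acc=9022 shift=14
  byte[10]=0xF9 cont=1 payload=0x79=121: acc |= 121<<14 -> acc=1991486 shift=21
  byte[11]=0x74 cont=0 payload=0x74=116: acc |= 116<<21 -> acc=245261118 shift=28 [end]
Varint 4: bytes[8:12] = BE C6 F9 74 -> value 245261118 (4 byte(s))
  byte[12]=0x30 cont=0 payload=0x30=48: acc |= 48<<0 -> acc=48 shift=7 [end]
Varint 5: bytes[12:13] = 30 -> value 48 (1 byte(s))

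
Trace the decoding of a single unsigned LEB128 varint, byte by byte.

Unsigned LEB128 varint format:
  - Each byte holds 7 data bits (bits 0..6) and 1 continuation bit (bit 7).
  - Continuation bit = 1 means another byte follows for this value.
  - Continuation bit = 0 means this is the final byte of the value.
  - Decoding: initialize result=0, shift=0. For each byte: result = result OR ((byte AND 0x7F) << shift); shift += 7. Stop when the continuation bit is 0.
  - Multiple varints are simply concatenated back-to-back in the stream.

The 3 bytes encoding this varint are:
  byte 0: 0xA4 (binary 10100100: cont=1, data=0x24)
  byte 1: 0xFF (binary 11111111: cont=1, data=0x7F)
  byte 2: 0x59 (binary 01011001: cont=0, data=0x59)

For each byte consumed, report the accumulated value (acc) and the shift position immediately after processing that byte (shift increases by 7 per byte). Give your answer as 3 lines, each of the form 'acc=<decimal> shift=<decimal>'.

byte 0=0xA4: payload=0x24=36, contrib = 36<<0 = 36; acc -> 36, shift -> 7
byte 1=0xFF: payload=0x7F=127, contrib = 127<<7 = 16256; acc -> 16292, shift -> 14
byte 2=0x59: payload=0x59=89, contrib = 89<<14 = 1458176; acc -> 1474468, shift -> 21

Answer: acc=36 shift=7
acc=16292 shift=14
acc=1474468 shift=21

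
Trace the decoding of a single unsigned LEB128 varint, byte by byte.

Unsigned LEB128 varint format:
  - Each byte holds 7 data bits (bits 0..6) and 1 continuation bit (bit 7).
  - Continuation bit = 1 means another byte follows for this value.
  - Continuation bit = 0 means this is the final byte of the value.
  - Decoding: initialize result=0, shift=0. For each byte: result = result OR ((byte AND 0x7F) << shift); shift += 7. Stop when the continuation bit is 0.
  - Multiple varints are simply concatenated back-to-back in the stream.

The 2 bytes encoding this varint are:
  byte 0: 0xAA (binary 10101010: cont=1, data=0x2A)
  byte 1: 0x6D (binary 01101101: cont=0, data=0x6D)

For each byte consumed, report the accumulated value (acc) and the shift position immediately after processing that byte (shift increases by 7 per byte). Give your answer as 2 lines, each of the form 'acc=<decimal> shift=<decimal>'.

Answer: acc=42 shift=7
acc=13994 shift=14

Derivation:
byte 0=0xAA: payload=0x2A=42, contrib = 42<<0 = 42; acc -> 42, shift -> 7
byte 1=0x6D: payload=0x6D=109, contrib = 109<<7 = 13952; acc -> 13994, shift -> 14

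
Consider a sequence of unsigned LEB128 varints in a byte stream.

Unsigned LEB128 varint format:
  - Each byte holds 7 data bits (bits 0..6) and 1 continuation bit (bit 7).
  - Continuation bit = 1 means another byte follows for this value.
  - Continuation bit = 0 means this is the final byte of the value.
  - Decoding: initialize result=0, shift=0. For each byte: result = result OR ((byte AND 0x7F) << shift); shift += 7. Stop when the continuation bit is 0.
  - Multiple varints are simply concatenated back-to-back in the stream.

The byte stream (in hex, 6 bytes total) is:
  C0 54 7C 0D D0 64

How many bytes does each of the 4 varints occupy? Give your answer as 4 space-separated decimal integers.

  byte[0]=0xC0 cont=1 payload=0x40=64: acc |= 64<<0 -> acc=64 shift=7
  byte[1]=0x54 cont=0 payload=0x54=84: acc |= 84<<7 -> acc=10816 shift=14 [end]
Varint 1: bytes[0:2] = C0 54 -> value 10816 (2 byte(s))
  byte[2]=0x7C cont=0 payload=0x7C=124: acc |= 124<<0 -> acc=124 shift=7 [end]
Varint 2: bytes[2:3] = 7C -> value 124 (1 byte(s))
  byte[3]=0x0D cont=0 payload=0x0D=13: acc |= 13<<0 -> acc=13 shift=7 [end]
Varint 3: bytes[3:4] = 0D -> value 13 (1 byte(s))
  byte[4]=0xD0 cont=1 payload=0x50=80: acc |= 80<<0 -> acc=80 shift=7
  byte[5]=0x64 cont=0 payload=0x64=100: acc |= 100<<7 -> acc=12880 shift=14 [end]
Varint 4: bytes[4:6] = D0 64 -> value 12880 (2 byte(s))

Answer: 2 1 1 2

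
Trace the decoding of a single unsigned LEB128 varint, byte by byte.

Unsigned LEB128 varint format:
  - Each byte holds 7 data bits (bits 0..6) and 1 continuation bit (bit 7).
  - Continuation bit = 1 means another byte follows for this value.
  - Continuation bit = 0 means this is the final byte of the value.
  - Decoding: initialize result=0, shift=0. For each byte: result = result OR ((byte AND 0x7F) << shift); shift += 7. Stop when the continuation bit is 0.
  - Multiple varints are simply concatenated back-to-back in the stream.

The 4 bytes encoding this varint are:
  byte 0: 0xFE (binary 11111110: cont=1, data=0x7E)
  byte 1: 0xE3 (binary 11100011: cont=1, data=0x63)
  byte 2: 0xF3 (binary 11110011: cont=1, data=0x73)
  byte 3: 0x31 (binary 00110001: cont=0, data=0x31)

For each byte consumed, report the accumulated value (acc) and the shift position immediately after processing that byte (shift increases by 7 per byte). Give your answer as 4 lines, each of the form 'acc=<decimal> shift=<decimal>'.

Answer: acc=126 shift=7
acc=12798 shift=14
acc=1896958 shift=21
acc=104657406 shift=28

Derivation:
byte 0=0xFE: payload=0x7E=126, contrib = 126<<0 = 126; acc -> 126, shift -> 7
byte 1=0xE3: payload=0x63=99, contrib = 99<<7 = 12672; acc -> 12798, shift -> 14
byte 2=0xF3: payload=0x73=115, contrib = 115<<14 = 1884160; acc -> 1896958, shift -> 21
byte 3=0x31: payload=0x31=49, contrib = 49<<21 = 102760448; acc -> 104657406, shift -> 28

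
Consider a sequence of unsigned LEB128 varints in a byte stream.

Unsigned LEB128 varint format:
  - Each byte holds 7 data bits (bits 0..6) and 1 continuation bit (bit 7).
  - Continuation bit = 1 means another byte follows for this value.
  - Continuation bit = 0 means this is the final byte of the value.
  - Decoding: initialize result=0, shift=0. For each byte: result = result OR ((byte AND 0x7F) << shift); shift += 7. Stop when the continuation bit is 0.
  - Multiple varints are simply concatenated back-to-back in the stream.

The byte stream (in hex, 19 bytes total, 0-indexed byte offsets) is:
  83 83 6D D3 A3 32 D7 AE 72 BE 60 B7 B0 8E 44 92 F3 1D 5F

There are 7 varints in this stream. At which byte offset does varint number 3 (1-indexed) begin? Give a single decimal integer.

  byte[0]=0x83 cont=1 payload=0x03=3: acc |= 3<<0 -> acc=3 shift=7
  byte[1]=0x83 cont=1 payload=0x03=3: acc |= 3<<7 -> acc=387 shift=14
  byte[2]=0x6D cont=0 payload=0x6D=109: acc |= 109<<14 -> acc=1786243 shift=21 [end]
Varint 1: bytes[0:3] = 83 83 6D -> value 1786243 (3 byte(s))
  byte[3]=0xD3 cont=1 payload=0x53=83: acc |= 83<<0 -> acc=83 shift=7
  byte[4]=0xA3 cont=1 payload=0x23=35: acc |= 35<<7 -> acc=4563 shift=14
  byte[5]=0x32 cont=0 payload=0x32=50: acc |= 50<<14 -> acc=823763 shift=21 [end]
Varint 2: bytes[3:6] = D3 A3 32 -> value 823763 (3 byte(s))
  byte[6]=0xD7 cont=1 payload=0x57=87: acc |= 87<<0 -> acc=87 shift=7
  byte[7]=0xAE cont=1 payload=0x2E=46: acc |= 46<<7 -> acc=5975 shift=14
  byte[8]=0x72 cont=0 payload=0x72=114: acc |= 114<<14 -> acc=1873751 shift=21 [end]
Varint 3: bytes[6:9] = D7 AE 72 -> value 1873751 (3 byte(s))
  byte[9]=0xBE cont=1 payload=0x3E=62: acc |= 62<<0 -> acc=62 shift=7
  byte[10]=0x60 cont=0 payload=0x60=96: acc |= 96<<7 -> acc=12350 shift=14 [end]
Varint 4: bytes[9:11] = BE 60 -> value 12350 (2 byte(s))
  byte[11]=0xB7 cont=1 payload=0x37=55: acc |= 55<<0 -> acc=55 shift=7
  byte[12]=0xB0 cont=1 payload=0x30=48: acc |= 48<<7 -> acc=6199 shift=14
  byte[13]=0x8E cont=1 payload=0x0E=14: acc |= 14<<14 -> acc=235575 shift=21
  byte[14]=0x44 cont=0 payload=0x44=68: acc |= 68<<21 -> acc=142841911 shift=28 [end]
Varint 5: bytes[11:15] = B7 B0 8E 44 -> value 142841911 (4 byte(s))
  byte[15]=0x92 cont=1 payload=0x12=18: acc |= 18<<0 -> acc=18 shift=7
  byte[16]=0xF3 cont=1 payload=0x73=115: acc |= 115<<7 -> acc=14738 shift=14
  byte[17]=0x1D cont=0 payload=0x1D=29: acc |= 29<<14 -> acc=489874 shift=21 [end]
Varint 6: bytes[15:18] = 92 F3 1D -> value 489874 (3 byte(s))
  byte[18]=0x5F cont=0 payload=0x5F=95: acc |= 95<<0 -> acc=95 shift=7 [end]
Varint 7: bytes[18:19] = 5F -> value 95 (1 byte(s))

Answer: 6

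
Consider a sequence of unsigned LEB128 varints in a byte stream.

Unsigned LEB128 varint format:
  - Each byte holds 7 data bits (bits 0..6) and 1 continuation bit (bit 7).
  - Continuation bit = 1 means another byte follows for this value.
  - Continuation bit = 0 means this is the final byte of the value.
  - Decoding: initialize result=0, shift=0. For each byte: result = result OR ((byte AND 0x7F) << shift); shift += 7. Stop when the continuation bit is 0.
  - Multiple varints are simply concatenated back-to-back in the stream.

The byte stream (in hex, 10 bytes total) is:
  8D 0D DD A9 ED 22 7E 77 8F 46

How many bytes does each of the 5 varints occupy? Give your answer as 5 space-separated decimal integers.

Answer: 2 4 1 1 2

Derivation:
  byte[0]=0x8D cont=1 payload=0x0D=13: acc |= 13<<0 -> acc=13 shift=7
  byte[1]=0x0D cont=0 payload=0x0D=13: acc |= 13<<7 -> acc=1677 shift=14 [end]
Varint 1: bytes[0:2] = 8D 0D -> value 1677 (2 byte(s))
  byte[2]=0xDD cont=1 payload=0x5D=93: acc |= 93<<0 -> acc=93 shift=7
  byte[3]=0xA9 cont=1 payload=0x29=41: acc |= 41<<7 -> acc=5341 shift=14
  byte[4]=0xED cont=1 payload=0x6D=109: acc |= 109<<14 -> acc=1791197 shift=21
  byte[5]=0x22 cont=0 payload=0x22=34: acc |= 34<<21 -> acc=73094365 shift=28 [end]
Varint 2: bytes[2:6] = DD A9 ED 22 -> value 73094365 (4 byte(s))
  byte[6]=0x7E cont=0 payload=0x7E=126: acc |= 126<<0 -> acc=126 shift=7 [end]
Varint 3: bytes[6:7] = 7E -> value 126 (1 byte(s))
  byte[7]=0x77 cont=0 payload=0x77=119: acc |= 119<<0 -> acc=119 shift=7 [end]
Varint 4: bytes[7:8] = 77 -> value 119 (1 byte(s))
  byte[8]=0x8F cont=1 payload=0x0F=15: acc |= 15<<0 -> acc=15 shift=7
  byte[9]=0x46 cont=0 payload=0x46=70: acc |= 70<<7 -> acc=8975 shift=14 [end]
Varint 5: bytes[8:10] = 8F 46 -> value 8975 (2 byte(s))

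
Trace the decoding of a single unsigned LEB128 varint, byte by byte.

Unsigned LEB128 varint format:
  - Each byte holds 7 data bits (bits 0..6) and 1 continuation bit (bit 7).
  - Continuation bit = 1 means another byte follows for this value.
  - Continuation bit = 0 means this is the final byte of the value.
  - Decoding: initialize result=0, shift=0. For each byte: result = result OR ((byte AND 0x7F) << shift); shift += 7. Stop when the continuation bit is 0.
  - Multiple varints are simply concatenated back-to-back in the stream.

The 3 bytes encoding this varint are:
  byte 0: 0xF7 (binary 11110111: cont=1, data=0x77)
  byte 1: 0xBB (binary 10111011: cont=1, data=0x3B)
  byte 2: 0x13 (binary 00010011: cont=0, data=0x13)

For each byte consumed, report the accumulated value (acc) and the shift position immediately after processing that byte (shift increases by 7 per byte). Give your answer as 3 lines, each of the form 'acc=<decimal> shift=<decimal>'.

byte 0=0xF7: payload=0x77=119, contrib = 119<<0 = 119; acc -> 119, shift -> 7
byte 1=0xBB: payload=0x3B=59, contrib = 59<<7 = 7552; acc -> 7671, shift -> 14
byte 2=0x13: payload=0x13=19, contrib = 19<<14 = 311296; acc -> 318967, shift -> 21

Answer: acc=119 shift=7
acc=7671 shift=14
acc=318967 shift=21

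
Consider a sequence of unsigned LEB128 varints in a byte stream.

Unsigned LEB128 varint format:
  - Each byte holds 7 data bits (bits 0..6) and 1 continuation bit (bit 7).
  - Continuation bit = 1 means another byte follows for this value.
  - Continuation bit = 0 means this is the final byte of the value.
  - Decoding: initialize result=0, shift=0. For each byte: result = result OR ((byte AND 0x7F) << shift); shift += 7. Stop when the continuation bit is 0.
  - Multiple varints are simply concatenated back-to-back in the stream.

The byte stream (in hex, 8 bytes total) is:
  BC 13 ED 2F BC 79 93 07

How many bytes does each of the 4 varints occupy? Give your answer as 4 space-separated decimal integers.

Answer: 2 2 2 2

Derivation:
  byte[0]=0xBC cont=1 payload=0x3C=60: acc |= 60<<0 -> acc=60 shift=7
  byte[1]=0x13 cont=0 payload=0x13=19: acc |= 19<<7 -> acc=2492 shift=14 [end]
Varint 1: bytes[0:2] = BC 13 -> value 2492 (2 byte(s))
  byte[2]=0xED cont=1 payload=0x6D=109: acc |= 109<<0 -> acc=109 shift=7
  byte[3]=0x2F cont=0 payload=0x2F=47: acc |= 47<<7 -> acc=6125 shift=14 [end]
Varint 2: bytes[2:4] = ED 2F -> value 6125 (2 byte(s))
  byte[4]=0xBC cont=1 payload=0x3C=60: acc |= 60<<0 -> acc=60 shift=7
  byte[5]=0x79 cont=0 payload=0x79=121: acc |= 121<<7 -> acc=15548 shift=14 [end]
Varint 3: bytes[4:6] = BC 79 -> value 15548 (2 byte(s))
  byte[6]=0x93 cont=1 payload=0x13=19: acc |= 19<<0 -> acc=19 shift=7
  byte[7]=0x07 cont=0 payload=0x07=7: acc |= 7<<7 -> acc=915 shift=14 [end]
Varint 4: bytes[6:8] = 93 07 -> value 915 (2 byte(s))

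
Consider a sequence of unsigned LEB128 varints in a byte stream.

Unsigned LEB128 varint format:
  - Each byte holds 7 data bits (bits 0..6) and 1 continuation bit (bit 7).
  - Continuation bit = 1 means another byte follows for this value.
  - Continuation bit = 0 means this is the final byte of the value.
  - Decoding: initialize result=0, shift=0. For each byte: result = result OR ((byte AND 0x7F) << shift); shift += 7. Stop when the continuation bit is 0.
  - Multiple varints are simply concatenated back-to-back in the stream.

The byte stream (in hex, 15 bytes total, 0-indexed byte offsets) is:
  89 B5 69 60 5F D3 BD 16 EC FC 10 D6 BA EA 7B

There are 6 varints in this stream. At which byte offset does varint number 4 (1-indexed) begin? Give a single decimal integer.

Answer: 5

Derivation:
  byte[0]=0x89 cont=1 payload=0x09=9: acc |= 9<<0 -> acc=9 shift=7
  byte[1]=0xB5 cont=1 payload=0x35=53: acc |= 53<<7 -> acc=6793 shift=14
  byte[2]=0x69 cont=0 payload=0x69=105: acc |= 105<<14 -> acc=1727113 shift=21 [end]
Varint 1: bytes[0:3] = 89 B5 69 -> value 1727113 (3 byte(s))
  byte[3]=0x60 cont=0 payload=0x60=96: acc |= 96<<0 -> acc=96 shift=7 [end]
Varint 2: bytes[3:4] = 60 -> value 96 (1 byte(s))
  byte[4]=0x5F cont=0 payload=0x5F=95: acc |= 95<<0 -> acc=95 shift=7 [end]
Varint 3: bytes[4:5] = 5F -> value 95 (1 byte(s))
  byte[5]=0xD3 cont=1 payload=0x53=83: acc |= 83<<0 -> acc=83 shift=7
  byte[6]=0xBD cont=1 payload=0x3D=61: acc |= 61<<7 -> acc=7891 shift=14
  byte[7]=0x16 cont=0 payload=0x16=22: acc |= 22<<14 -> acc=368339 shift=21 [end]
Varint 4: bytes[5:8] = D3 BD 16 -> value 368339 (3 byte(s))
  byte[8]=0xEC cont=1 payload=0x6C=108: acc |= 108<<0 -> acc=108 shift=7
  byte[9]=0xFC cont=1 payload=0x7C=124: acc |= 124<<7 -> acc=15980 shift=14
  byte[10]=0x10 cont=0 payload=0x10=16: acc |= 16<<14 -> acc=278124 shift=21 [end]
Varint 5: bytes[8:11] = EC FC 10 -> value 278124 (3 byte(s))
  byte[11]=0xD6 cont=1 payload=0x56=86: acc |= 86<<0 -> acc=86 shift=7
  byte[12]=0xBA cont=1 payload=0x3A=58: acc |= 58<<7 -> acc=7510 shift=14
  byte[13]=0xEA cont=1 payload=0x6A=106: acc |= 106<<14 -> acc=1744214 shift=21
  byte[14]=0x7B cont=0 payload=0x7B=123: acc |= 123<<21 -> acc=259693910 shift=28 [end]
Varint 6: bytes[11:15] = D6 BA EA 7B -> value 259693910 (4 byte(s))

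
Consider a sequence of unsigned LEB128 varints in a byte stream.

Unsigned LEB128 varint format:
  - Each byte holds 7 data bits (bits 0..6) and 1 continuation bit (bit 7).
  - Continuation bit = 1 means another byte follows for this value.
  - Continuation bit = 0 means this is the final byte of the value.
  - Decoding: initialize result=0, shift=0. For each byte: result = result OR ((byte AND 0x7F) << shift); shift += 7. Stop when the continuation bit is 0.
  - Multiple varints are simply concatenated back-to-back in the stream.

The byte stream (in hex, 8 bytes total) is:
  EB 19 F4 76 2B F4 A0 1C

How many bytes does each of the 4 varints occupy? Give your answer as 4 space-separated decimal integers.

Answer: 2 2 1 3

Derivation:
  byte[0]=0xEB cont=1 payload=0x6B=107: acc |= 107<<0 -> acc=107 shift=7
  byte[1]=0x19 cont=0 payload=0x19=25: acc |= 25<<7 -> acc=3307 shift=14 [end]
Varint 1: bytes[0:2] = EB 19 -> value 3307 (2 byte(s))
  byte[2]=0xF4 cont=1 payload=0x74=116: acc |= 116<<0 -> acc=116 shift=7
  byte[3]=0x76 cont=0 payload=0x76=118: acc |= 118<<7 -> acc=15220 shift=14 [end]
Varint 2: bytes[2:4] = F4 76 -> value 15220 (2 byte(s))
  byte[4]=0x2B cont=0 payload=0x2B=43: acc |= 43<<0 -> acc=43 shift=7 [end]
Varint 3: bytes[4:5] = 2B -> value 43 (1 byte(s))
  byte[5]=0xF4 cont=1 payload=0x74=116: acc |= 116<<0 -> acc=116 shift=7
  byte[6]=0xA0 cont=1 payload=0x20=32: acc |= 32<<7 -> acc=4212 shift=14
  byte[7]=0x1C cont=0 payload=0x1C=28: acc |= 28<<14 -> acc=462964 shift=21 [end]
Varint 4: bytes[5:8] = F4 A0 1C -> value 462964 (3 byte(s))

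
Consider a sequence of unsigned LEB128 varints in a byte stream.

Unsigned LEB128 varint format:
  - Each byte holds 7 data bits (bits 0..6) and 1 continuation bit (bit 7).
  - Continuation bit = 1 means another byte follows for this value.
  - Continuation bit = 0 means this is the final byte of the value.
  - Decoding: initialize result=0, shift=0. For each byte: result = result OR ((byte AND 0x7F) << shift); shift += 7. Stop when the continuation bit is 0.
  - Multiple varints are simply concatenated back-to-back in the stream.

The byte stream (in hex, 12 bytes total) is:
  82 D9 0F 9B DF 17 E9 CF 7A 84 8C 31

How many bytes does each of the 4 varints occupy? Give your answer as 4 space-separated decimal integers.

  byte[0]=0x82 cont=1 payload=0x02=2: acc |= 2<<0 -> acc=2 shift=7
  byte[1]=0xD9 cont=1 payload=0x59=89: acc |= 89<<7 -> acc=11394 shift=14
  byte[2]=0x0F cont=0 payload=0x0F=15: acc |= 15<<14 -> acc=257154 shift=21 [end]
Varint 1: bytes[0:3] = 82 D9 0F -> value 257154 (3 byte(s))
  byte[3]=0x9B cont=1 payload=0x1B=27: acc |= 27<<0 -> acc=27 shift=7
  byte[4]=0xDF cont=1 payload=0x5F=95: acc |= 95<<7 -> acc=12187 shift=14
  byte[5]=0x17 cont=0 payload=0x17=23: acc |= 23<<14 -> acc=389019 shift=21 [end]
Varint 2: bytes[3:6] = 9B DF 17 -> value 389019 (3 byte(s))
  byte[6]=0xE9 cont=1 payload=0x69=105: acc |= 105<<0 -> acc=105 shift=7
  byte[7]=0xCF cont=1 payload=0x4F=79: acc |= 79<<7 -> acc=10217 shift=14
  byte[8]=0x7A cont=0 payload=0x7A=122: acc |= 122<<14 -> acc=2009065 shift=21 [end]
Varint 3: bytes[6:9] = E9 CF 7A -> value 2009065 (3 byte(s))
  byte[9]=0x84 cont=1 payload=0x04=4: acc |= 4<<0 -> acc=4 shift=7
  byte[10]=0x8C cont=1 payload=0x0C=12: acc |= 12<<7 -> acc=1540 shift=14
  byte[11]=0x31 cont=0 payload=0x31=49: acc |= 49<<14 -> acc=804356 shift=21 [end]
Varint 4: bytes[9:12] = 84 8C 31 -> value 804356 (3 byte(s))

Answer: 3 3 3 3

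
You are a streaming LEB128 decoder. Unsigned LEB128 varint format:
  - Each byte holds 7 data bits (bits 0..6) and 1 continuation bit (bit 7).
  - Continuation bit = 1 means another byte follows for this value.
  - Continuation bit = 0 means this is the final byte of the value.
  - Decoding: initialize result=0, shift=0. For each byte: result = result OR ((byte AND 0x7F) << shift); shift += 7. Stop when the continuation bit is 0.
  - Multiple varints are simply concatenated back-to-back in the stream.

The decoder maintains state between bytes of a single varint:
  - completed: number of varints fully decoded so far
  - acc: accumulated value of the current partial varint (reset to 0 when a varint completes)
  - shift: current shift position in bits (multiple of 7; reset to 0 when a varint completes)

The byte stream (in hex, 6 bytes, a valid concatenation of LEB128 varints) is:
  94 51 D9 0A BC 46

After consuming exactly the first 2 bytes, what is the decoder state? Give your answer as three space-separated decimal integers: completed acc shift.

byte[0]=0x94 cont=1 payload=0x14: acc |= 20<<0 -> completed=0 acc=20 shift=7
byte[1]=0x51 cont=0 payload=0x51: varint #1 complete (value=10388); reset -> completed=1 acc=0 shift=0

Answer: 1 0 0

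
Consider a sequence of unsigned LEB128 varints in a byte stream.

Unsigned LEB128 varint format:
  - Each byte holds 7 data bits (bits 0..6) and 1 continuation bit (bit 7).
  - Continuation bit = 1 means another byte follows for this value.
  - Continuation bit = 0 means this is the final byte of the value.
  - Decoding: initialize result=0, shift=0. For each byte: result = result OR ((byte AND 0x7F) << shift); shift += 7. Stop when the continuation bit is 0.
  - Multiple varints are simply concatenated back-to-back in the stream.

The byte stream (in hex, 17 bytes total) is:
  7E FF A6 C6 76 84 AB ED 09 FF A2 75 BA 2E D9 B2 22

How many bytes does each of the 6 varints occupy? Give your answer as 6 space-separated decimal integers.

  byte[0]=0x7E cont=0 payload=0x7E=126: acc |= 126<<0 -> acc=126 shift=7 [end]
Varint 1: bytes[0:1] = 7E -> value 126 (1 byte(s))
  byte[1]=0xFF cont=1 payload=0x7F=127: acc |= 127<<0 -> acc=127 shift=7
  byte[2]=0xA6 cont=1 payload=0x26=38: acc |= 38<<7 -> acc=4991 shift=14
  byte[3]=0xC6 cont=1 payload=0x46=70: acc |= 70<<14 -> acc=1151871 shift=21
  byte[4]=0x76 cont=0 payload=0x76=118: acc |= 118<<21 -> acc=248615807 shift=28 [end]
Varint 2: bytes[1:5] = FF A6 C6 76 -> value 248615807 (4 byte(s))
  byte[5]=0x84 cont=1 payload=0x04=4: acc |= 4<<0 -> acc=4 shift=7
  byte[6]=0xAB cont=1 payload=0x2B=43: acc |= 43<<7 -> acc=5508 shift=14
  byte[7]=0xED cont=1 payload=0x6D=109: acc |= 109<<14 -> acc=1791364 shift=21
  byte[8]=0x09 cont=0 payload=0x09=9: acc |= 9<<21 -> acc=20665732 shift=28 [end]
Varint 3: bytes[5:9] = 84 AB ED 09 -> value 20665732 (4 byte(s))
  byte[9]=0xFF cont=1 payload=0x7F=127: acc |= 127<<0 -> acc=127 shift=7
  byte[10]=0xA2 cont=1 payload=0x22=34: acc |= 34<<7 -> acc=4479 shift=14
  byte[11]=0x75 cont=0 payload=0x75=117: acc |= 117<<14 -> acc=1921407 shift=21 [end]
Varint 4: bytes[9:12] = FF A2 75 -> value 1921407 (3 byte(s))
  byte[12]=0xBA cont=1 payload=0x3A=58: acc |= 58<<0 -> acc=58 shift=7
  byte[13]=0x2E cont=0 payload=0x2E=46: acc |= 46<<7 -> acc=5946 shift=14 [end]
Varint 5: bytes[12:14] = BA 2E -> value 5946 (2 byte(s))
  byte[14]=0xD9 cont=1 payload=0x59=89: acc |= 89<<0 -> acc=89 shift=7
  byte[15]=0xB2 cont=1 payload=0x32=50: acc |= 50<<7 -> acc=6489 shift=14
  byte[16]=0x22 cont=0 payload=0x22=34: acc |= 34<<14 -> acc=563545 shift=21 [end]
Varint 6: bytes[14:17] = D9 B2 22 -> value 563545 (3 byte(s))

Answer: 1 4 4 3 2 3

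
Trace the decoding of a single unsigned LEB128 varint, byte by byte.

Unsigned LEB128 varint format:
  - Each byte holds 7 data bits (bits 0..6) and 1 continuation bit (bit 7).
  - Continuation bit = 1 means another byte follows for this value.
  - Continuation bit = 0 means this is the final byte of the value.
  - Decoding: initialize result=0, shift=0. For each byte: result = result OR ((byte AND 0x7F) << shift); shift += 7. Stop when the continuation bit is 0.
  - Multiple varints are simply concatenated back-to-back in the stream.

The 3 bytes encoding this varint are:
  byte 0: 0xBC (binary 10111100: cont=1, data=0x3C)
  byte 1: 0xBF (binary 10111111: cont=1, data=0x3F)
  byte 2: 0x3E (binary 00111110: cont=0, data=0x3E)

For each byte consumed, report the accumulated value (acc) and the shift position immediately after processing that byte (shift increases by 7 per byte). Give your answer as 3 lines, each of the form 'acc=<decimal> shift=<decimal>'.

byte 0=0xBC: payload=0x3C=60, contrib = 60<<0 = 60; acc -> 60, shift -> 7
byte 1=0xBF: payload=0x3F=63, contrib = 63<<7 = 8064; acc -> 8124, shift -> 14
byte 2=0x3E: payload=0x3E=62, contrib = 62<<14 = 1015808; acc -> 1023932, shift -> 21

Answer: acc=60 shift=7
acc=8124 shift=14
acc=1023932 shift=21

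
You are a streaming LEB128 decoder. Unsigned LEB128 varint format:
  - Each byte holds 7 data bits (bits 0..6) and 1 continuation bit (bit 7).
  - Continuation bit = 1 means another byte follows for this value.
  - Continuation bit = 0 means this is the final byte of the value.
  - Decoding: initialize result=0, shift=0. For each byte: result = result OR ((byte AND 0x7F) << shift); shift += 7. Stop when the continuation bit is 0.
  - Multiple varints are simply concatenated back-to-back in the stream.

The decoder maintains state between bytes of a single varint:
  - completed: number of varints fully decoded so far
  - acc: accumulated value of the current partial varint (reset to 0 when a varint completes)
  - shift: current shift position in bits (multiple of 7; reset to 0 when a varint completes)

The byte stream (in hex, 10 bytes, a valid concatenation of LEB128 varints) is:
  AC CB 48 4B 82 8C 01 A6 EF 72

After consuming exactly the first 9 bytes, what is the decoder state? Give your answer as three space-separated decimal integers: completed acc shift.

byte[0]=0xAC cont=1 payload=0x2C: acc |= 44<<0 -> completed=0 acc=44 shift=7
byte[1]=0xCB cont=1 payload=0x4B: acc |= 75<<7 -> completed=0 acc=9644 shift=14
byte[2]=0x48 cont=0 payload=0x48: varint #1 complete (value=1189292); reset -> completed=1 acc=0 shift=0
byte[3]=0x4B cont=0 payload=0x4B: varint #2 complete (value=75); reset -> completed=2 acc=0 shift=0
byte[4]=0x82 cont=1 payload=0x02: acc |= 2<<0 -> completed=2 acc=2 shift=7
byte[5]=0x8C cont=1 payload=0x0C: acc |= 12<<7 -> completed=2 acc=1538 shift=14
byte[6]=0x01 cont=0 payload=0x01: varint #3 complete (value=17922); reset -> completed=3 acc=0 shift=0
byte[7]=0xA6 cont=1 payload=0x26: acc |= 38<<0 -> completed=3 acc=38 shift=7
byte[8]=0xEF cont=1 payload=0x6F: acc |= 111<<7 -> completed=3 acc=14246 shift=14

Answer: 3 14246 14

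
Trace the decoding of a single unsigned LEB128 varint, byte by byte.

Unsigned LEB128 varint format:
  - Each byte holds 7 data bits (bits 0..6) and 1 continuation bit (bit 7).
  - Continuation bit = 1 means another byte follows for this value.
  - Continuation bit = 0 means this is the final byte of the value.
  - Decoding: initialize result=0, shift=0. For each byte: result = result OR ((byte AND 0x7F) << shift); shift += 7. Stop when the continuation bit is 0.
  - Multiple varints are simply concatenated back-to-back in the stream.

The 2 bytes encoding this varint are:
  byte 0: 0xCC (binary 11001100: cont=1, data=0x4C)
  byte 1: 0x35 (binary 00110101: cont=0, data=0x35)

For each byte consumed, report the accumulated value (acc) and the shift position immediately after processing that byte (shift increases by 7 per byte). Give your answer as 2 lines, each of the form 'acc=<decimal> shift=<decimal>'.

byte 0=0xCC: payload=0x4C=76, contrib = 76<<0 = 76; acc -> 76, shift -> 7
byte 1=0x35: payload=0x35=53, contrib = 53<<7 = 6784; acc -> 6860, shift -> 14

Answer: acc=76 shift=7
acc=6860 shift=14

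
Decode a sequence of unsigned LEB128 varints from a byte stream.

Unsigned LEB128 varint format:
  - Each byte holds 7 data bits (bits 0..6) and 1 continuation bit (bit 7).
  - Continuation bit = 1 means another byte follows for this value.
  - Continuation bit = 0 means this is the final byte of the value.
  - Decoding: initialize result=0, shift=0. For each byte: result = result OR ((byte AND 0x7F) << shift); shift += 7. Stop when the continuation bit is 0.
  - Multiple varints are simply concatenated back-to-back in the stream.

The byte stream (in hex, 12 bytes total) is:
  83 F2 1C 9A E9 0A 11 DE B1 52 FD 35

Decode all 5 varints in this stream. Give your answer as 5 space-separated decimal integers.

  byte[0]=0x83 cont=1 payload=0x03=3: acc |= 3<<0 -> acc=3 shift=7
  byte[1]=0xF2 cont=1 payload=0x72=114: acc |= 114<<7 -> acc=14595 shift=14
  byte[2]=0x1C cont=0 payload=0x1C=28: acc |= 28<<14 -> acc=473347 shift=21 [end]
Varint 1: bytes[0:3] = 83 F2 1C -> value 473347 (3 byte(s))
  byte[3]=0x9A cont=1 payload=0x1A=26: acc |= 26<<0 -> acc=26 shift=7
  byte[4]=0xE9 cont=1 payload=0x69=105: acc |= 105<<7 -> acc=13466 shift=14
  byte[5]=0x0A cont=0 payload=0x0A=10: acc |= 10<<14 -> acc=177306 shift=21 [end]
Varint 2: bytes[3:6] = 9A E9 0A -> value 177306 (3 byte(s))
  byte[6]=0x11 cont=0 payload=0x11=17: acc |= 17<<0 -> acc=17 shift=7 [end]
Varint 3: bytes[6:7] = 11 -> value 17 (1 byte(s))
  byte[7]=0xDE cont=1 payload=0x5E=94: acc |= 94<<0 -> acc=94 shift=7
  byte[8]=0xB1 cont=1 payload=0x31=49: acc |= 49<<7 -> acc=6366 shift=14
  byte[9]=0x52 cont=0 payload=0x52=82: acc |= 82<<14 -> acc=1349854 shift=21 [end]
Varint 4: bytes[7:10] = DE B1 52 -> value 1349854 (3 byte(s))
  byte[10]=0xFD cont=1 payload=0x7D=125: acc |= 125<<0 -> acc=125 shift=7
  byte[11]=0x35 cont=0 payload=0x35=53: acc |= 53<<7 -> acc=6909 shift=14 [end]
Varint 5: bytes[10:12] = FD 35 -> value 6909 (2 byte(s))

Answer: 473347 177306 17 1349854 6909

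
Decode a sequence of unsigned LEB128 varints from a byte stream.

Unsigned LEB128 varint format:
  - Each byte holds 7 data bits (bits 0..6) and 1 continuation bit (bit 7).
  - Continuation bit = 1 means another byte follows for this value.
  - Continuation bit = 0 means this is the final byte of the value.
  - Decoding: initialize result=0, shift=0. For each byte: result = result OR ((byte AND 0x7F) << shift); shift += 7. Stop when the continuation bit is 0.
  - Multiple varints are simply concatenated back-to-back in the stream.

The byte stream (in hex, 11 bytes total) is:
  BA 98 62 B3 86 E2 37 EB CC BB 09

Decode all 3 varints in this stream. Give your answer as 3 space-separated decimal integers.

Answer: 1608762 116949811 19850859

Derivation:
  byte[0]=0xBA cont=1 payload=0x3A=58: acc |= 58<<0 -> acc=58 shift=7
  byte[1]=0x98 cont=1 payload=0x18=24: acc |= 24<<7 -> acc=3130 shift=14
  byte[2]=0x62 cont=0 payload=0x62=98: acc |= 98<<14 -> acc=1608762 shift=21 [end]
Varint 1: bytes[0:3] = BA 98 62 -> value 1608762 (3 byte(s))
  byte[3]=0xB3 cont=1 payload=0x33=51: acc |= 51<<0 -> acc=51 shift=7
  byte[4]=0x86 cont=1 payload=0x06=6: acc |= 6<<7 -> acc=819 shift=14
  byte[5]=0xE2 cont=1 payload=0x62=98: acc |= 98<<14 -> acc=1606451 shift=21
  byte[6]=0x37 cont=0 payload=0x37=55: acc |= 55<<21 -> acc=116949811 shift=28 [end]
Varint 2: bytes[3:7] = B3 86 E2 37 -> value 116949811 (4 byte(s))
  byte[7]=0xEB cont=1 payload=0x6B=107: acc |= 107<<0 -> acc=107 shift=7
  byte[8]=0xCC cont=1 payload=0x4C=76: acc |= 76<<7 -> acc=9835 shift=14
  byte[9]=0xBB cont=1 payload=0x3B=59: acc |= 59<<14 -> acc=976491 shift=21
  byte[10]=0x09 cont=0 payload=0x09=9: acc |= 9<<21 -> acc=19850859 shift=28 [end]
Varint 3: bytes[7:11] = EB CC BB 09 -> value 19850859 (4 byte(s))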